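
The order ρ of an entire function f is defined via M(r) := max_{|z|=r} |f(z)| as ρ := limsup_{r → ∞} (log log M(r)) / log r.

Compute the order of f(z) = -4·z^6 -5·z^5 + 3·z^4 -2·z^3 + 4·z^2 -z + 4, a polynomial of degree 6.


|f(z)| ≤ Σ|c_k|·r^k = O(r^6) as r → ∞. Polynomial growth is O(e^{r^ε}) for every ε > 0 (since r^6/e^{r^ε} → 0), so ρ ≤ ε for all ε > 0, i.e. ρ = 0. Every nonconstant polynomial has order 0.
Therefore ρ = 0.

Order ρ = 0.


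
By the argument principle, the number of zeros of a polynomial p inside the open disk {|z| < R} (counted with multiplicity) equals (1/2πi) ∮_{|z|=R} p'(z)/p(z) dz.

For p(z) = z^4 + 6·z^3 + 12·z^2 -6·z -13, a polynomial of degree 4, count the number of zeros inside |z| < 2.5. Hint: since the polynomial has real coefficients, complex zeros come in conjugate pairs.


The zeros of p are: -1, 1, (-3 + 2i), (-3 - 2i).
Their magnitudes are: 1, 1, 3.606, 3.606.
Zeros with |z| < R = 2.5: -1, 1.
Count = 2.
By the argument principle, (1/2πi) ∮_{|z|=R} p'(z)/p(z) dz equals exactly this count.

Number of zeros inside |z| < 2.5: 2.


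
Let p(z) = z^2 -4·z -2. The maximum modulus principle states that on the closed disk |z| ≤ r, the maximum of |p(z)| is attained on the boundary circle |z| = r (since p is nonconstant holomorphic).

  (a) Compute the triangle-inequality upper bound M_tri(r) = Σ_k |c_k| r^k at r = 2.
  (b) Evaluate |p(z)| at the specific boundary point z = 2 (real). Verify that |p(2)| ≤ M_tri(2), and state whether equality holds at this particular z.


Coefficients: c_0 = -2, c_1 = -4, c_2 = 1. Radius r = 2.
Part (a). Triangle bound: M_tri(r) = Σ_k |c_k| r^k
  = |-2|·2^0 + |-4|·2^1 + |1|·2^2
  = 2 + 8 + 4 = 14.
This bounds M(r) := max_{|z|=r} |p(z)| from above; equality holds iff all terms c_k z^k can be made to align in phase at a single z on |z|=r.
Part (b). At z = 2 (real, on the circle |z| = r):
  p(2) = (-2)·2^0 + (-4)·2^1 + (1)·2^2 = -6.
  |p(2)| = 6.
Check: |p(2)| = 6 ≤ 14 = M_tri(2). ✓ Equality does not hold at z = 2 (the coefficients have mixed signs, so the terms do not all align in phase there).

M_tri(2) = 14; |p(2)| = 6; equality at z=2: no.


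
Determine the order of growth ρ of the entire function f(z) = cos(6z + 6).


cos(w) is a linear combination of e^{iw} and e^{−iw} (or e^w, e^{−w} in the hyperbolic case), so |cos(w)| ≤ e^{|w|}. With w = 6z + 6, |w| ≤ 6|z| + 6 = 6r + 6 on |z| = r, giving M(r) ≤ e^{6r + 6}, so ρ ≤ 1. On a suitable ray (z = it for sin/cos; z = t for sinh/cosh, t real → ∞), |cos(6z + 6)| grows like e^{6|t|}/2, so ρ ≥ 1. Hence ρ = 1.
Therefore ρ = 1.

Order ρ = 1.


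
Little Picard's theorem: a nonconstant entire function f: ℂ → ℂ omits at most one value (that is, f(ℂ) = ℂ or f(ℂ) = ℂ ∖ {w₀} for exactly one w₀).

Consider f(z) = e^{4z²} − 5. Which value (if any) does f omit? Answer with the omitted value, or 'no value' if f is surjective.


Little Picard bounds the complement of f(ℂ) to at most one point.
The exponent g(z) = 4z² is a nonconstant polynomial, hence surjective onto ℂ. So e^{g(z)} takes every value in {e^w : w ∈ ℂ} = ℂ ∖ {0}. Adding -5 shifts the range to ℂ ∖ {-5}. f omits exactly -5.

Omitted value: -5.


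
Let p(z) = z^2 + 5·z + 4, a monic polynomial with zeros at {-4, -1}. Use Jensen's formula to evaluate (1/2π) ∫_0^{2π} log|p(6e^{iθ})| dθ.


Zeros: -4, -1; r = 6.
Inside |z| < r: -4, -1. Outside (|z| ≥ r): ∅.
p(0) = 4, so log|p(0)| = log(4) = 1.3863.
Apply Jensen: I(r) = log|p(0)| + Σ_k log(r/|z_k|), summed over zeros inside |z| < r.
  log(r/|z_k|) for z_k = -4: log(6/4) = 0.4055
  log(r/|z_k|) for z_k = -1: log(6/1) = 1.7918
Sum over inside zeros: 2.1972.
I(r) = log|p(0)| + (inside sum) = 1.3863 + 2.1972 = 3.5835.
Closed form (all zeros inside, monic): I(r) = n·log(r) = 2·log(6) = 3.5835. ✓

I(r) ≈ 3.5835.


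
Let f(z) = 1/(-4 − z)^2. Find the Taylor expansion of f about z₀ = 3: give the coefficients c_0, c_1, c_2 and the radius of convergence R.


Let w = z − z₀, so z = z₀ + w.
Then -4 − z = -4 − (z₀ + w) = (-4 − z₀) − w = -7 − w.
f(z) = 1/(-7 − w)^2 = (1/(-7)^2) · (1 − w/(-7))^{−2}.
By the binomial series (1−u)^{−2} = Σ_{n≥0} C(n+1, 1) u^n for |u|<1, with u = w/(-7):
  c_n = C(n+1, 1) / (-7)^(n+2).
  c_0 = 1/(-7)^2 = 1/49.
  c_1 = 2/(-7)^3 = -2/343.
  c_2 = 3/(-7)^4 = 3/2401.
The series is valid for |w/d| < 1, i.e. |z − z₀| < |d|.
Radius of convergence: R = |-4 − z₀| = |-7| = 7 (distance from z₀ to the singularity z = -4).

c_0 = 1/49, c_1 = -2/343, c_2 = 3/2401; R = 7.


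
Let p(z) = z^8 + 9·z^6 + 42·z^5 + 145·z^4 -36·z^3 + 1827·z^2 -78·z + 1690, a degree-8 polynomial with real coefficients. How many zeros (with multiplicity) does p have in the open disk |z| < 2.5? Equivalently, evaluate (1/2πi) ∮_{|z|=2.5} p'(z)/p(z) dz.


The zeros of p are: (2 + 3i), (2 - 3i), (-3 + 2i), (-3 - 2i), (1 + 3i), (1 - 3i), (0 + 1i), (0 - 1i).
Their magnitudes are: 3.606, 3.606, 3.606, 3.606, 3.162, 3.162, 1, 1.
Zeros with |z| < R = 2.5: (0 + 1i), (0 - 1i).
Count = 2.
By the argument principle, (1/2πi) ∮_{|z|=R} p'(z)/p(z) dz equals exactly this count.

Number of zeros inside |z| < 2.5: 2.


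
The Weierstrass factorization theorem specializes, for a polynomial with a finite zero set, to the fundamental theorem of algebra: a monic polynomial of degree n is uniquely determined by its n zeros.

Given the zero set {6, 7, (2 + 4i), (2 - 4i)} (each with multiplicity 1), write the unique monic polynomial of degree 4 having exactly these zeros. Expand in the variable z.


The polynomial is p(z) = ∏_{α ∈ S} (z − α), where S = {6, 7, (2 + 4i), (2 - 4i)}.
Expanding the product yields: p(z) = z^4 -17·z^3 + 114·z^2 -428·z + 840.
Note conjugate pairs combine to real quadratics: (z − (2+4i))(z − (2−4i)) = z² − 4z + 20.
The resulting polynomial has degree 4 and real coefficients as required.

p(z) = z^4 -17·z^3 + 114·z^2 -428·z + 840.


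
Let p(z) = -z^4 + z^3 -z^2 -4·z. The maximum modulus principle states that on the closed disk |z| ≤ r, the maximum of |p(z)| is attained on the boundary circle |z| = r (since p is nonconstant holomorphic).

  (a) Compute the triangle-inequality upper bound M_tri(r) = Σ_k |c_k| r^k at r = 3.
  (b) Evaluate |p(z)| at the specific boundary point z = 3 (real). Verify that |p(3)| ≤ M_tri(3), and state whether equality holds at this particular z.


Coefficients: c_0 = 0, c_1 = -4, c_2 = -1, c_3 = 1, c_4 = -1. Radius r = 3.
Part (a). Triangle bound: M_tri(r) = Σ_k |c_k| r^k
  = |0|·3^0 + |-4|·3^1 + |-1|·3^2 + |1|·3^3 + |-1|·3^4
  = 0 + 12 + 9 + 27 + 81 = 129.
This bounds M(r) := max_{|z|=r} |p(z)| from above; equality holds iff all terms c_k z^k can be made to align in phase at a single z on |z|=r.
Part (b). At z = 3 (real, on the circle |z| = r):
  p(3) = (0)·3^0 + (-4)·3^1 + (-1)·3^2 + (1)·3^3 + (-1)·3^4 = -75.
  |p(3)| = 75.
Check: |p(3)| = 75 ≤ 129 = M_tri(3). ✓ Equality does not hold at z = 3 (the coefficients have mixed signs, so the terms do not all align in phase there).

M_tri(3) = 129; |p(3)| = 75; equality at z=3: no.


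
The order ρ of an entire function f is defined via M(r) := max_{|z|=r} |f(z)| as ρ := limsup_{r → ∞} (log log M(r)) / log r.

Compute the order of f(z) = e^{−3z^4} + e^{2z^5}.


Each summand is entire of order 4 and 5 respectively (as in the single-exponential case). The order of a sum is at most the max of the orders, so ρ ≤ 5. For the lower bound: on |z|=r choose arg z so that 2z^5 is real positive; then |e^{2z^5}| = e^{2r^5} while |e^{-3z^4}| ≤ e^{3r^4} = o(e^{2r^5}). So |f| ≥ e^{2r^5}(1 − o(1)) and ρ ≥ 5. Hence ρ = max(4, 5) = 5.
Therefore ρ = 5.

Order ρ = 5.


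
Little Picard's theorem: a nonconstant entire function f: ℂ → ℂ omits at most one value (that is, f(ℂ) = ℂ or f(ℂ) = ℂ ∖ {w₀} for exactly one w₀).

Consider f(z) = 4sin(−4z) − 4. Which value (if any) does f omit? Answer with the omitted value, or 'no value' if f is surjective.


Little Picard bounds the complement of f(ℂ) to at most one point.
sin is entire and surjective onto ℂ: for every w ∈ ℂ, sin(ζ) = w has a solution ζ ∈ ℂ (e.g., via the complex inverse arcsin). With ζ = −4z this gives z = ζ/(-4). Then 4·sin(−4z) takes every value in 4·ℂ = ℂ, and adding -4 is a bijection of ℂ. So f is surjective and omits no value. (Note: only on the real line is sin bounded by [−1, 1].)

Omitted value: no value.


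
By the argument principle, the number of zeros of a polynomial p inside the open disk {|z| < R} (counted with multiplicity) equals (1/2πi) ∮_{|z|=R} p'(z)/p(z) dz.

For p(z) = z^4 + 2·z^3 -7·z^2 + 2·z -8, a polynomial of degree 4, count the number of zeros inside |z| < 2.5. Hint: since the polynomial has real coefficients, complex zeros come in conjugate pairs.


The zeros of p are: -4, (0 + 1i), (0 - 1i), 2.
Their magnitudes are: 4, 1, 1, 2.
Zeros with |z| < R = 2.5: (0 + 1i), (0 - 1i), 2.
Count = 3.
By the argument principle, (1/2πi) ∮_{|z|=R} p'(z)/p(z) dz equals exactly this count.

Number of zeros inside |z| < 2.5: 3.


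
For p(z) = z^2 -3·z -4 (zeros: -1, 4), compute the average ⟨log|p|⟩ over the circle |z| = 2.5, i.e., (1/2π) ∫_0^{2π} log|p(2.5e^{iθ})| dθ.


Zeros: -1, 4; r = 2.5.
Inside |z| < r: -1. Outside (|z| ≥ r): 4.
p(0) = -4, so log|p(0)| = log(4) = 1.3863.
Apply Jensen: I(r) = log|p(0)| + Σ_k log(r/|z_k|), summed over zeros inside |z| < r.
  log(r/|z_k|) for z_k = -1: log(2.5/1) = 0.9163
  Outside zeros (4) contribute nothing to the Jensen sum.
Sum over inside zeros: 0.9163.
I(r) = log|p(0)| + (inside sum) = 1.3863 + 0.9163 = 2.3026.
Note: since some zeros are outside |z| ≤ r, the simplified n·log(r) form does NOT apply — only the inside zeros contribute.

I(r) ≈ 2.3026.


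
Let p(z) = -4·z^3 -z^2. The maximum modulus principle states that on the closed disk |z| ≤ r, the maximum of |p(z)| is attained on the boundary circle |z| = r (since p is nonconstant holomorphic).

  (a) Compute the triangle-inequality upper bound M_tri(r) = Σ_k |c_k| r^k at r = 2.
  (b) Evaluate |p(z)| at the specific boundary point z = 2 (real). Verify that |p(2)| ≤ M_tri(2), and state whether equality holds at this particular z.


Coefficients: c_0 = 0, c_1 = 0, c_2 = -1, c_3 = -4. Radius r = 2.
Part (a). Triangle bound: M_tri(r) = Σ_k |c_k| r^k
  = |0|·2^0 + |0|·2^1 + |-1|·2^2 + |-4|·2^3
  = 0 + 0 + 4 + 32 = 36.
This bounds M(r) := max_{|z|=r} |p(z)| from above; equality holds iff all terms c_k z^k can be made to align in phase at a single z on |z|=r.
Part (b). At z = 2 (real, on the circle |z| = r):
  p(2) = (0)·2^0 + (0)·2^1 + (-1)·2^2 + (-4)·2^3 = -36.
  |p(2)| = 36.
Since all nonzero coefficients share the same sign, |p(2)| = 36 = M_tri(2); the triangle bound is attained at z = 2, so in fact M(r) = 36.

M_tri(2) = 36; |p(2)| = 36; equality at z=2: yes.


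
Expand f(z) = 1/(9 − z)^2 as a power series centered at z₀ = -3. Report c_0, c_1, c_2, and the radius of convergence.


Let w = z − z₀, so z = z₀ + w.
Then 9 − z = 9 − (z₀ + w) = (9 − z₀) − w = 12 − w.
f(z) = 1/(12 − w)^2 = (1/(12)^2) · (1 − w/(12))^{−2}.
By the binomial series (1−u)^{−2} = Σ_{n≥0} C(n+1, 1) u^n for |u|<1, with u = w/(12):
  c_n = C(n+1, 1) / (12)^(n+2).
  c_0 = 1/(12)^2 = 1/144.
  c_1 = 2/(12)^3 = 1/864.
  c_2 = 3/(12)^4 = 1/6912.
The series is valid for |w/d| < 1, i.e. |z − z₀| < |d|.
Radius of convergence: R = |9 − z₀| = |12| = 12 (distance from z₀ to the singularity z = 9).

c_0 = 1/144, c_1 = 1/864, c_2 = 1/6912; R = 12.


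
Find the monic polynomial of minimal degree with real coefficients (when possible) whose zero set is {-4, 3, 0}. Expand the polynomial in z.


The polynomial is p(z) = ∏_{α ∈ S} (z − α), where S = {-4, 3, 0}.
Expanding the product yields: p(z) = z^3 + z^2 -12·z.
The resulting polynomial has degree 3 and real coefficients as required.

p(z) = z^3 + z^2 -12·z.


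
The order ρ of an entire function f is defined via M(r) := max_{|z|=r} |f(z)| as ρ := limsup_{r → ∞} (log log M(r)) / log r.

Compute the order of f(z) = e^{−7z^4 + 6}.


|e^{−7z^4 + 6}| = e^{Re(-7·z^4) + 6} ≤ e^{7|z|^4 + 6} = e^{7r^4 + 6} on |z| = r, so ρ ≤ 4. Choosing z on |z|=r so that -7·z^4 is real positive (always possible by picking arg z appropriately) gives |f(z)| = e^{7r^4 + 6}, matching the bound. The additive constant 6 does not affect log log M(r) ~ 4·log r. Hence ρ = 4.
Therefore ρ = 4.

Order ρ = 4.


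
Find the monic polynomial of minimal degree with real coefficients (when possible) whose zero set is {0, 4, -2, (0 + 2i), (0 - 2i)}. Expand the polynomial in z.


The polynomial is p(z) = ∏_{α ∈ S} (z − α), where S = {0, 4, -2, (0 + 2i), (0 - 2i)}.
Expanding the product yields: p(z) = z^5 -2·z^4 -4·z^3 -8·z^2 -32·z.
Note conjugate pairs combine to real quadratics: (z − (0+2i))(z − (0−2i)) = z² + 4.
The resulting polynomial has degree 5 and real coefficients as required.

p(z) = z^5 -2·z^4 -4·z^3 -8·z^2 -32·z.


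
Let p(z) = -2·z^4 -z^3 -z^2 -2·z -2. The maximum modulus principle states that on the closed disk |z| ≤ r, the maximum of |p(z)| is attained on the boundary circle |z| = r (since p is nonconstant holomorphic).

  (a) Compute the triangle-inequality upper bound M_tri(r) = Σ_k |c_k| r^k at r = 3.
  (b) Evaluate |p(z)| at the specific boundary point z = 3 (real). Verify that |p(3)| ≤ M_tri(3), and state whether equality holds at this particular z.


Coefficients: c_0 = -2, c_1 = -2, c_2 = -1, c_3 = -1, c_4 = -2. Radius r = 3.
Part (a). Triangle bound: M_tri(r) = Σ_k |c_k| r^k
  = |-2|·3^0 + |-2|·3^1 + |-1|·3^2 + |-1|·3^3 + |-2|·3^4
  = 2 + 6 + 9 + 27 + 162 = 206.
This bounds M(r) := max_{|z|=r} |p(z)| from above; equality holds iff all terms c_k z^k can be made to align in phase at a single z on |z|=r.
Part (b). At z = 3 (real, on the circle |z| = r):
  p(3) = (-2)·3^0 + (-2)·3^1 + (-1)·3^2 + (-1)·3^3 + (-2)·3^4 = -206.
  |p(3)| = 206.
Since all nonzero coefficients share the same sign, |p(3)| = 206 = M_tri(3); the triangle bound is attained at z = 3, so in fact M(r) = 206.

M_tri(3) = 206; |p(3)| = 206; equality at z=3: yes.


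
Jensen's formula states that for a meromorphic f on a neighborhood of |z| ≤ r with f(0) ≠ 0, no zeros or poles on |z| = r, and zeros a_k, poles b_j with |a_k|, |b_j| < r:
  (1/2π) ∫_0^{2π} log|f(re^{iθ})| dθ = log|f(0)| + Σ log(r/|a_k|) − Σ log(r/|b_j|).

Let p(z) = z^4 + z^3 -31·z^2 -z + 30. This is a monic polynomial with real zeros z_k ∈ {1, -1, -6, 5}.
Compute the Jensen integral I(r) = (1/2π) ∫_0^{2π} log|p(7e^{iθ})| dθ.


Zeros: -6, -1, 1, 5; r = 7.
Inside |z| < r: -6, -1, 1, 5. Outside (|z| ≥ r): ∅.
p(0) = 30, so log|p(0)| = log(30) = 3.4012.
Apply Jensen: I(r) = log|p(0)| + Σ_k log(r/|z_k|), summed over zeros inside |z| < r.
  log(r/|z_k|) for z_k = 1: log(7/1) = 1.9459
  log(r/|z_k|) for z_k = -1: log(7/1) = 1.9459
  log(r/|z_k|) for z_k = -6: log(7/6) = 0.1542
  log(r/|z_k|) for z_k = 5: log(7/5) = 0.3365
Sum over inside zeros: 4.3824.
I(r) = log|p(0)| + (inside sum) = 3.4012 + 4.3824 = 7.7836.
Closed form (all zeros inside, monic): I(r) = n·log(r) = 4·log(7) = 7.7836. ✓

I(r) ≈ 7.7836.


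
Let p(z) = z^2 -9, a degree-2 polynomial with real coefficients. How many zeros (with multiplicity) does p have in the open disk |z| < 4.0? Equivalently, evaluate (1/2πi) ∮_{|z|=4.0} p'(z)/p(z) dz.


The zeros of p are: -3, 3.
Their magnitudes are: 3, 3.
Zeros with |z| < R = 4.0: -3, 3.
Count = 2.
By the argument principle, (1/2πi) ∮_{|z|=R} p'(z)/p(z) dz equals exactly this count.

Number of zeros inside |z| < 4.0: 2.


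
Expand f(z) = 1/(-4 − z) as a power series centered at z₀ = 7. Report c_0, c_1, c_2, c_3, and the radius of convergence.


Let w = z − z₀, so z = z₀ + w.
Then -4 − z = -4 − (z₀ + w) = (-4 − z₀) − w = -11 − w.
f(z) = 1/(-11 − w) = (1/(-11)) · 1/(1 − w/(-11)) = Σ_{n≥0} w^n / (-11)^(n+1).
So c_n = 1/(-11)^(n+1):
  c_0 = 1/(-11)^1 = -1/11.
  c_1 = 1/(-11)^2 = 1/121.
  c_2 = 1/(-11)^3 = -1/1331.
  c_3 = 1/(-11)^4 = 1/14641.
The series is valid for |w/d| < 1, i.e. |z − z₀| < |d|.
Radius of convergence: R = |-4 − z₀| = |-11| = 11 (distance from z₀ to the singularity z = -4).

c_0 = -1/11, c_1 = 1/121, c_2 = -1/1331, c_3 = 1/14641; R = 11.


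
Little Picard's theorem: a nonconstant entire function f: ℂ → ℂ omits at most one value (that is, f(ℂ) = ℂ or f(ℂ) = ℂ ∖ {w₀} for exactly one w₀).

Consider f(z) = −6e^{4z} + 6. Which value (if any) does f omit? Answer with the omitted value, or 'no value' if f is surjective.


Little Picard bounds the complement of f(ℂ) to at most one point.
e^{4z} is never zero on ℂ, so -6·e^{4z} takes every value in ℂ ∖ {0}. Adding 6 shifts the range to ℂ ∖ {6}. Thus f omits exactly the value 6.

Omitted value: 6.


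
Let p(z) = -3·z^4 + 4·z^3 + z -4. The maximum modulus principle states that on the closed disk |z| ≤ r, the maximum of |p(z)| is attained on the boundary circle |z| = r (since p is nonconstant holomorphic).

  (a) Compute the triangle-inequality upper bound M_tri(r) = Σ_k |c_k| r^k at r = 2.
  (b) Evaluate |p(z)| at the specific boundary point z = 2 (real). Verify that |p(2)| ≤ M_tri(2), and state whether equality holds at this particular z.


Coefficients: c_0 = -4, c_1 = 1, c_2 = 0, c_3 = 4, c_4 = -3. Radius r = 2.
Part (a). Triangle bound: M_tri(r) = Σ_k |c_k| r^k
  = |-4|·2^0 + |1|·2^1 + |0|·2^2 + |4|·2^3 + |-3|·2^4
  = 4 + 2 + 0 + 32 + 48 = 86.
This bounds M(r) := max_{|z|=r} |p(z)| from above; equality holds iff all terms c_k z^k can be made to align in phase at a single z on |z|=r.
Part (b). At z = 2 (real, on the circle |z| = r):
  p(2) = (-4)·2^0 + (1)·2^1 + (0)·2^2 + (4)·2^3 + (-3)·2^4 = -18.
  |p(2)| = 18.
Check: |p(2)| = 18 ≤ 86 = M_tri(2). ✓ Equality does not hold at z = 2 (the coefficients have mixed signs, so the terms do not all align in phase there).

M_tri(2) = 86; |p(2)| = 18; equality at z=2: no.


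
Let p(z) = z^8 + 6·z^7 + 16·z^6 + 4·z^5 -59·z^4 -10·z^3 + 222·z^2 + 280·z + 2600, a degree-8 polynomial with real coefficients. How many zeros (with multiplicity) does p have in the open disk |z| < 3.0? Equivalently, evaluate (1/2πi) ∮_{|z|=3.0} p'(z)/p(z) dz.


The zeros of p are: (2 + 1i), (2 - 1i), (-2 + 3i), (-2 - 3i), (-3 + 1i), (-3 - 1i), (0 + 2i), (0 - 2i).
Their magnitudes are: 2.236, 2.236, 3.606, 3.606, 3.162, 3.162, 2, 2.
Zeros with |z| < R = 3.0: (2 + 1i), (2 - 1i), (0 + 2i), (0 - 2i).
Count = 4.
By the argument principle, (1/2πi) ∮_{|z|=R} p'(z)/p(z) dz equals exactly this count.

Number of zeros inside |z| < 3.0: 4.


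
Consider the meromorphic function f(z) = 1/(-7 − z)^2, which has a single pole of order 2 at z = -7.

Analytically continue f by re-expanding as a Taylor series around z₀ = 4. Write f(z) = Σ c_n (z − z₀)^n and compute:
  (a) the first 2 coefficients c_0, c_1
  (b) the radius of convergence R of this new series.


Let w = z − z₀, so z = z₀ + w.
Then -7 − z = -7 − (z₀ + w) = (-7 − z₀) − w = -11 − w.
f(z) = 1/(-11 − w)^2 = (1/(-11)^2) · (1 − w/(-11))^{−2}.
By the binomial series (1−u)^{−2} = Σ_{n≥0} C(n+1, 1) u^n for |u|<1, with u = w/(-11):
  c_n = C(n+1, 1) / (-11)^(n+2).
  c_0 = 1/(-11)^2 = 1/121.
  c_1 = 2/(-11)^3 = -2/1331.
The series is valid for |w/d| < 1, i.e. |z − z₀| < |d|.
Radius of convergence: R = |-7 − z₀| = |-11| = 11 (distance from z₀ to the singularity z = -7).

c_0 = 1/121, c_1 = -2/1331; R = 11.


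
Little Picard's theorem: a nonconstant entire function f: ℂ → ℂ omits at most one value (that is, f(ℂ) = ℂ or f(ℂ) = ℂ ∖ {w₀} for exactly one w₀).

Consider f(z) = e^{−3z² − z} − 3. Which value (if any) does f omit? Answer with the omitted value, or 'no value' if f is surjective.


Little Picard bounds the complement of f(ℂ) to at most one point.
The exponent g(z) = −3z² − z is a nonconstant polynomial, hence surjective onto ℂ. So e^{g(z)} takes every value in {e^w : w ∈ ℂ} = ℂ ∖ {0}. Adding -3 shifts the range to ℂ ∖ {-3}. f omits exactly -3.

Omitted value: -3.


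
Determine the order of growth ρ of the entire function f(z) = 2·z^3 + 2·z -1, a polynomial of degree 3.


|f(z)| ≤ Σ|c_k|·r^k = O(r^3) as r → ∞. Polynomial growth is O(e^{r^ε}) for every ε > 0 (since r^3/e^{r^ε} → 0), so ρ ≤ ε for all ε > 0, i.e. ρ = 0. Every nonconstant polynomial has order 0.
Therefore ρ = 0.

Order ρ = 0.


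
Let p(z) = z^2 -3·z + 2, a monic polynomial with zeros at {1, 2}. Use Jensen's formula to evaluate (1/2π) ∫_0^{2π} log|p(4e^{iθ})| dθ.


Zeros: 1, 2; r = 4.
Inside |z| < r: 1, 2. Outside (|z| ≥ r): ∅.
p(0) = 2, so log|p(0)| = log(2) = 0.6931.
Apply Jensen: I(r) = log|p(0)| + Σ_k log(r/|z_k|), summed over zeros inside |z| < r.
  log(r/|z_k|) for z_k = 1: log(4/1) = 1.3863
  log(r/|z_k|) for z_k = 2: log(4/2) = 0.6931
Sum over inside zeros: 2.0794.
I(r) = log|p(0)| + (inside sum) = 0.6931 + 2.0794 = 2.7726.
Closed form (all zeros inside, monic): I(r) = n·log(r) = 2·log(4) = 2.7726. ✓

I(r) ≈ 2.7726.


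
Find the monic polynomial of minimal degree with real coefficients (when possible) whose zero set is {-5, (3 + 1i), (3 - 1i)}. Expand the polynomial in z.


The polynomial is p(z) = ∏_{α ∈ S} (z − α), where S = {-5, (3 + 1i), (3 - 1i)}.
Expanding the product yields: p(z) = z^3 -z^2 -20·z + 50.
Note conjugate pairs combine to real quadratics: (z − (3+1i))(z − (3−1i)) = z² − 6z + 10.
The resulting polynomial has degree 3 and real coefficients as required.

p(z) = z^3 -z^2 -20·z + 50.


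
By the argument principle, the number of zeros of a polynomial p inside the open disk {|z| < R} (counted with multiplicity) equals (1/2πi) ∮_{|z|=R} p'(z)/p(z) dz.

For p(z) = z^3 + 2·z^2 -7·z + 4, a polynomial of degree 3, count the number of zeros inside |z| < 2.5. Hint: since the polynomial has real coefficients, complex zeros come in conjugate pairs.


The zeros of p are: -4, 1, 1.
Their magnitudes are: 4, 1, 1.
Zeros with |z| < R = 2.5: 1, 1.
Count = 2.
By the argument principle, (1/2πi) ∮_{|z|=R} p'(z)/p(z) dz equals exactly this count.

Number of zeros inside |z| < 2.5: 2.


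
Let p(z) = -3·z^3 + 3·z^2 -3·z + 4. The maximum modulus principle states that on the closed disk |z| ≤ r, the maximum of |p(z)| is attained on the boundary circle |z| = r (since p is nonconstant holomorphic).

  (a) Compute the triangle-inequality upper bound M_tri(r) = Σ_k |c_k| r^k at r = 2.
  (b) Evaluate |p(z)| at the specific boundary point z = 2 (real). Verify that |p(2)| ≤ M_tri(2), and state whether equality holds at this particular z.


Coefficients: c_0 = 4, c_1 = -3, c_2 = 3, c_3 = -3. Radius r = 2.
Part (a). Triangle bound: M_tri(r) = Σ_k |c_k| r^k
  = |4|·2^0 + |-3|·2^1 + |3|·2^2 + |-3|·2^3
  = 4 + 6 + 12 + 24 = 46.
This bounds M(r) := max_{|z|=r} |p(z)| from above; equality holds iff all terms c_k z^k can be made to align in phase at a single z on |z|=r.
Part (b). At z = 2 (real, on the circle |z| = r):
  p(2) = (4)·2^0 + (-3)·2^1 + (3)·2^2 + (-3)·2^3 = -14.
  |p(2)| = 14.
Check: |p(2)| = 14 ≤ 46 = M_tri(2). ✓ Equality does not hold at z = 2 (the coefficients have mixed signs, so the terms do not all align in phase there).

M_tri(2) = 46; |p(2)| = 14; equality at z=2: no.


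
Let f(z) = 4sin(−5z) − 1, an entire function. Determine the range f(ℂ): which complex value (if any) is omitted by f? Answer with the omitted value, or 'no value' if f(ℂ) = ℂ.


Little Picard bounds the complement of f(ℂ) to at most one point.
sin is entire and surjective onto ℂ: for every w ∈ ℂ, sin(ζ) = w has a solution ζ ∈ ℂ (e.g., via the complex inverse arcsin). With ζ = −5z this gives z = ζ/(-5). Then 4·sin(−5z) takes every value in 4·ℂ = ℂ, and adding -1 is a bijection of ℂ. So f is surjective and omits no value. (Note: only on the real line is sin bounded by [−1, 1].)

Omitted value: no value.


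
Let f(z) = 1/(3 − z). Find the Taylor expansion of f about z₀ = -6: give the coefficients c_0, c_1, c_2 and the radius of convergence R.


Let w = z − z₀, so z = z₀ + w.
Then 3 − z = 3 − (z₀ + w) = (3 − z₀) − w = 9 − w.
f(z) = 1/(9 − w) = (1/(9)) · 1/(1 − w/(9)) = Σ_{n≥0} w^n / (9)^(n+1).
So c_n = 1/(9)^(n+1):
  c_0 = 1/(9)^1 = 1/9.
  c_1 = 1/(9)^2 = 1/81.
  c_2 = 1/(9)^3 = 1/729.
The series is valid for |w/d| < 1, i.e. |z − z₀| < |d|.
Radius of convergence: R = |3 − z₀| = |9| = 9 (distance from z₀ to the singularity z = 3).

c_0 = 1/9, c_1 = 1/81, c_2 = 1/729; R = 9.


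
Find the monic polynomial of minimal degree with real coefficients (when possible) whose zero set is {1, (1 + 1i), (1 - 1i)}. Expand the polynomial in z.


The polynomial is p(z) = ∏_{α ∈ S} (z − α), where S = {1, (1 + 1i), (1 - 1i)}.
Expanding the product yields: p(z) = z^3 -3·z^2 + 4·z -2.
Note conjugate pairs combine to real quadratics: (z − (1+1i))(z − (1−1i)) = z² − 2z + 2.
The resulting polynomial has degree 3 and real coefficients as required.

p(z) = z^3 -3·z^2 + 4·z -2.


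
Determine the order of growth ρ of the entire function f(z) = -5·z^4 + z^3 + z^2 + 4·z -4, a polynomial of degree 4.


|f(z)| ≤ Σ|c_k|·r^k = O(r^4) as r → ∞. Polynomial growth is O(e^{r^ε}) for every ε > 0 (since r^4/e^{r^ε} → 0), so ρ ≤ ε for all ε > 0, i.e. ρ = 0. Every nonconstant polynomial has order 0.
Therefore ρ = 0.

Order ρ = 0.


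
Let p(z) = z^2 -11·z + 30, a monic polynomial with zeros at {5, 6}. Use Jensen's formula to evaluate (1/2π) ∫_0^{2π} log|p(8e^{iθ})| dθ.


Zeros: 5, 6; r = 8.
Inside |z| < r: 5, 6. Outside (|z| ≥ r): ∅.
p(0) = 30, so log|p(0)| = log(30) = 3.4012.
Apply Jensen: I(r) = log|p(0)| + Σ_k log(r/|z_k|), summed over zeros inside |z| < r.
  log(r/|z_k|) for z_k = 5: log(8/5) = 0.4700
  log(r/|z_k|) for z_k = 6: log(8/6) = 0.2877
Sum over inside zeros: 0.7577.
I(r) = log|p(0)| + (inside sum) = 3.4012 + 0.7577 = 4.1589.
Closed form (all zeros inside, monic): I(r) = n·log(r) = 2·log(8) = 4.1589. ✓

I(r) ≈ 4.1589.


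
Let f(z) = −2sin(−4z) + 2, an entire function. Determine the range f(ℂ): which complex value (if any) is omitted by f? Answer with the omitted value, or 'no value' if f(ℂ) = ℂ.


Little Picard bounds the complement of f(ℂ) to at most one point.
sin is entire and surjective onto ℂ: for every w ∈ ℂ, sin(ζ) = w has a solution ζ ∈ ℂ (e.g., via the complex inverse arcsin). With ζ = −4z this gives z = ζ/(-4). Then -2·sin(−4z) takes every value in -2·ℂ = ℂ, and adding 2 is a bijection of ℂ. So f is surjective and omits no value. (Note: only on the real line is sin bounded by [−1, 1].)

Omitted value: no value.


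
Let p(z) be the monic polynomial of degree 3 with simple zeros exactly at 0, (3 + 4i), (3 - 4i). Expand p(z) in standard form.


The polynomial is p(z) = ∏_{α ∈ S} (z − α), where S = {0, (3 + 4i), (3 - 4i)}.
Expanding the product yields: p(z) = z^3 -6·z^2 + 25·z.
Note conjugate pairs combine to real quadratics: (z − (3+4i))(z − (3−4i)) = z² − 6z + 25.
The resulting polynomial has degree 3 and real coefficients as required.

p(z) = z^3 -6·z^2 + 25·z.


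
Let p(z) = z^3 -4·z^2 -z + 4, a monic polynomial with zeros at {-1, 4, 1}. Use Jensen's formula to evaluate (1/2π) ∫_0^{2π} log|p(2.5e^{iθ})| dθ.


Zeros: -1, 1, 4; r = 2.5.
Inside |z| < r: -1, 1. Outside (|z| ≥ r): 4.
p(0) = 4, so log|p(0)| = log(4) = 1.3863.
Apply Jensen: I(r) = log|p(0)| + Σ_k log(r/|z_k|), summed over zeros inside |z| < r.
  log(r/|z_k|) for z_k = -1: log(2.5/1) = 0.9163
  log(r/|z_k|) for z_k = 1: log(2.5/1) = 0.9163
  Outside zeros (4) contribute nothing to the Jensen sum.
Sum over inside zeros: 1.8326.
I(r) = log|p(0)| + (inside sum) = 1.3863 + 1.8326 = 3.2189.
Note: since some zeros are outside |z| ≤ r, the simplified n·log(r) form does NOT apply — only the inside zeros contribute.

I(r) ≈ 3.2189.


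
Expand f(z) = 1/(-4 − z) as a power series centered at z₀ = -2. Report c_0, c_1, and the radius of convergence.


Let w = z − z₀, so z = z₀ + w.
Then -4 − z = -4 − (z₀ + w) = (-4 − z₀) − w = -2 − w.
f(z) = 1/(-2 − w) = (1/(-2)) · 1/(1 − w/(-2)) = Σ_{n≥0} w^n / (-2)^(n+1).
So c_n = 1/(-2)^(n+1):
  c_0 = 1/(-2)^1 = -1/2.
  c_1 = 1/(-2)^2 = 1/4.
The series is valid for |w/d| < 1, i.e. |z − z₀| < |d|.
Radius of convergence: R = |-4 − z₀| = |-2| = 2 (distance from z₀ to the singularity z = -4).

c_0 = -1/2, c_1 = 1/4; R = 2.


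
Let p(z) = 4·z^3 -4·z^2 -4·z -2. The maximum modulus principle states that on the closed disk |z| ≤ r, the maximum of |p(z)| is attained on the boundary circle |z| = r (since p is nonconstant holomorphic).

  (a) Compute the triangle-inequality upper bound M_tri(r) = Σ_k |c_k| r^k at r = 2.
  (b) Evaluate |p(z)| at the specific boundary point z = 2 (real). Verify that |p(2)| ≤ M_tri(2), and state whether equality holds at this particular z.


Coefficients: c_0 = -2, c_1 = -4, c_2 = -4, c_3 = 4. Radius r = 2.
Part (a). Triangle bound: M_tri(r) = Σ_k |c_k| r^k
  = |-2|·2^0 + |-4|·2^1 + |-4|·2^2 + |4|·2^3
  = 2 + 8 + 16 + 32 = 58.
This bounds M(r) := max_{|z|=r} |p(z)| from above; equality holds iff all terms c_k z^k can be made to align in phase at a single z on |z|=r.
Part (b). At z = 2 (real, on the circle |z| = r):
  p(2) = (-2)·2^0 + (-4)·2^1 + (-4)·2^2 + (4)·2^3 = 6.
  |p(2)| = 6.
Check: |p(2)| = 6 ≤ 58 = M_tri(2). ✓ Equality does not hold at z = 2 (the coefficients have mixed signs, so the terms do not all align in phase there).

M_tri(2) = 58; |p(2)| = 6; equality at z=2: no.


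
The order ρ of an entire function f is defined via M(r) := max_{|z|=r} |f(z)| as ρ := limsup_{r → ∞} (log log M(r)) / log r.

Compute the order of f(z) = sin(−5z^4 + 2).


Write sin(w) = (e^{iw} ± e^{−iw})/(2 or 2i), so |sin(w)| ≤ e^{|w|}. With w = −5z^4 + 2, |w| ≤ 5r^4 + 2 on |z|=r, giving M(r) ≤ e^{5r^4 + 2} and ρ ≤ 4. For the lower bound, choose z on |z|=r with -5z^4 purely imaginary of modulus 5r^4; then |sin(−5z^4 + 2)| grows like e^{5r^4}/2, so ρ ≥ 4. Hence ρ = 4.
Therefore ρ = 4.

Order ρ = 4.


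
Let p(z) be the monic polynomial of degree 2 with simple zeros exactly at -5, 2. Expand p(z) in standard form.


The polynomial is p(z) = ∏_{α ∈ S} (z − α), where S = {-5, 2}.
Expanding the product yields: p(z) = z^2 + 3·z -10.
The resulting polynomial has degree 2 and real coefficients as required.

p(z) = z^2 + 3·z -10.


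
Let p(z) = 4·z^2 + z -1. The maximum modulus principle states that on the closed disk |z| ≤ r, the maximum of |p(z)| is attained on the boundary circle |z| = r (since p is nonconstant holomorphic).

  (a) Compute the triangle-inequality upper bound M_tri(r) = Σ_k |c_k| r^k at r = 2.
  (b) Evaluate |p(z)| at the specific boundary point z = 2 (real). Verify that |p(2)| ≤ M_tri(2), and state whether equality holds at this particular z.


Coefficients: c_0 = -1, c_1 = 1, c_2 = 4. Radius r = 2.
Part (a). Triangle bound: M_tri(r) = Σ_k |c_k| r^k
  = |-1|·2^0 + |1|·2^1 + |4|·2^2
  = 1 + 2 + 16 = 19.
This bounds M(r) := max_{|z|=r} |p(z)| from above; equality holds iff all terms c_k z^k can be made to align in phase at a single z on |z|=r.
Part (b). At z = 2 (real, on the circle |z| = r):
  p(2) = (-1)·2^0 + (1)·2^1 + (4)·2^2 = 17.
  |p(2)| = 17.
Check: |p(2)| = 17 ≤ 19 = M_tri(2). ✓ Equality does not hold at z = 2 (the coefficients have mixed signs, so the terms do not all align in phase there).

M_tri(2) = 19; |p(2)| = 17; equality at z=2: no.


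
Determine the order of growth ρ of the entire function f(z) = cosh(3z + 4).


cosh(w) is a linear combination of e^{iw} and e^{−iw} (or e^w, e^{−w} in the hyperbolic case), so |cosh(w)| ≤ e^{|w|}. With w = 3z + 4, |w| ≤ 3|z| + 4 = 3r + 4 on |z| = r, giving M(r) ≤ e^{3r + 4}, so ρ ≤ 1. On a suitable ray (z = it for sin/cos; z = t for sinh/cosh, t real → ∞), |cosh(3z + 4)| grows like e^{3|t|}/2, so ρ ≥ 1. Hence ρ = 1.
Therefore ρ = 1.

Order ρ = 1.


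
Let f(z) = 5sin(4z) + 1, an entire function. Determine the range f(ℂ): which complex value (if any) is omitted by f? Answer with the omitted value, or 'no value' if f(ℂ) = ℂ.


Little Picard bounds the complement of f(ℂ) to at most one point.
sin is entire and surjective onto ℂ: for every w ∈ ℂ, sin(ζ) = w has a solution ζ ∈ ℂ (e.g., via the complex inverse arcsin). With ζ = 4z this gives z = ζ/(4). Then 5·sin(4z) takes every value in 5·ℂ = ℂ, and adding 1 is a bijection of ℂ. So f is surjective and omits no value. (Note: only on the real line is sin bounded by [−1, 1].)

Omitted value: no value.


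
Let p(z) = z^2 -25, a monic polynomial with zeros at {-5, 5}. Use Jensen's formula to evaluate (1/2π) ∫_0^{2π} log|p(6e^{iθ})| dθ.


Zeros: -5, 5; r = 6.
Inside |z| < r: -5, 5. Outside (|z| ≥ r): ∅.
p(0) = -25, so log|p(0)| = log(25) = 3.2189.
Apply Jensen: I(r) = log|p(0)| + Σ_k log(r/|z_k|), summed over zeros inside |z| < r.
  log(r/|z_k|) for z_k = -5: log(6/5) = 0.1823
  log(r/|z_k|) for z_k = 5: log(6/5) = 0.1823
Sum over inside zeros: 0.3646.
I(r) = log|p(0)| + (inside sum) = 3.2189 + 0.3646 = 3.5835.
Closed form (all zeros inside, monic): I(r) = n·log(r) = 2·log(6) = 3.5835. ✓

I(r) ≈ 3.5835.


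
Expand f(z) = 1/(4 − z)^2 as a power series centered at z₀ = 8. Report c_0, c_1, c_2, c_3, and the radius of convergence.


Let w = z − z₀, so z = z₀ + w.
Then 4 − z = 4 − (z₀ + w) = (4 − z₀) − w = -4 − w.
f(z) = 1/(-4 − w)^2 = (1/(-4)^2) · (1 − w/(-4))^{−2}.
By the binomial series (1−u)^{−2} = Σ_{n≥0} C(n+1, 1) u^n for |u|<1, with u = w/(-4):
  c_n = C(n+1, 1) / (-4)^(n+2).
  c_0 = 1/(-4)^2 = 1/16.
  c_1 = 2/(-4)^3 = -1/32.
  c_2 = 3/(-4)^4 = 3/256.
  c_3 = 4/(-4)^5 = -1/256.
The series is valid for |w/d| < 1, i.e. |z − z₀| < |d|.
Radius of convergence: R = |4 − z₀| = |-4| = 4 (distance from z₀ to the singularity z = 4).

c_0 = 1/16, c_1 = -1/32, c_2 = 3/256, c_3 = -1/256; R = 4.


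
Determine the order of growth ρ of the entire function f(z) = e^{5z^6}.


|e^{5z^6}| = e^{Re(5·z^6) + 0} ≤ e^{5|z|^6 + 0} = e^{5r^6 + 0} on |z| = r, so ρ ≤ 6. Choosing z on |z|=r so that 5·z^6 is real positive (always possible by picking arg z appropriately) gives |f(z)| = e^{5r^6 + 0}, matching the bound. The additive constant 0 does not affect log log M(r) ~ 6·log r. Hence ρ = 6.
Therefore ρ = 6.

Order ρ = 6.


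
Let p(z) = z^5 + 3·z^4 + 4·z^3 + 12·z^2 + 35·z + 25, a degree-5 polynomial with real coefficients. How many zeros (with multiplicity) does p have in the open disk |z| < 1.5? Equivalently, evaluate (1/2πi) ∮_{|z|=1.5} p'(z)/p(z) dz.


The zeros of p are: (1 + 2i), (1 - 2i), (-2 + 1i), (-2 - 1i), -1.
Their magnitudes are: 2.236, 2.236, 2.236, 2.236, 1.
Zeros with |z| < R = 1.5: -1.
Count = 1.
By the argument principle, (1/2πi) ∮_{|z|=R} p'(z)/p(z) dz equals exactly this count.

Number of zeros inside |z| < 1.5: 1.


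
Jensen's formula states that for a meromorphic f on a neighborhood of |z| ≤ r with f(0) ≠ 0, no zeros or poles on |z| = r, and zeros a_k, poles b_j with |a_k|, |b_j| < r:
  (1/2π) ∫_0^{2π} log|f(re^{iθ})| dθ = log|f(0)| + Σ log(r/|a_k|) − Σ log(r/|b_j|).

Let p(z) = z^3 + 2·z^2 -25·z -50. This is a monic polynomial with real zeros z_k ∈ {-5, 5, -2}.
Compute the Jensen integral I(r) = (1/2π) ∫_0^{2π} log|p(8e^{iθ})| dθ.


Zeros: -5, -2, 5; r = 8.
Inside |z| < r: -5, -2, 5. Outside (|z| ≥ r): ∅.
p(0) = -50, so log|p(0)| = log(50) = 3.9120.
Apply Jensen: I(r) = log|p(0)| + Σ_k log(r/|z_k|), summed over zeros inside |z| < r.
  log(r/|z_k|) for z_k = -5: log(8/5) = 0.4700
  log(r/|z_k|) for z_k = 5: log(8/5) = 0.4700
  log(r/|z_k|) for z_k = -2: log(8/2) = 1.3863
Sum over inside zeros: 2.3263.
I(r) = log|p(0)| + (inside sum) = 3.9120 + 2.3263 = 6.2383.
Closed form (all zeros inside, monic): I(r) = n·log(r) = 3·log(8) = 6.2383. ✓

I(r) ≈ 6.2383.


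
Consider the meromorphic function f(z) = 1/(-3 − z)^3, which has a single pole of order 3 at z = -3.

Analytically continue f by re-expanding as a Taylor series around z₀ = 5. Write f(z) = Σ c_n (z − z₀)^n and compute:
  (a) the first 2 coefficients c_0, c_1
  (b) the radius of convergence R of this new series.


Let w = z − z₀, so z = z₀ + w.
Then -3 − z = -3 − (z₀ + w) = (-3 − z₀) − w = -8 − w.
f(z) = 1/(-8 − w)^3 = (1/(-8)^3) · (1 − w/(-8))^{−3}.
By the binomial series (1−u)^{−3} = Σ_{n≥0} C(n+2, 2) u^n for |u|<1, with u = w/(-8):
  c_n = C(n+2, 2) / (-8)^(n+3).
  c_0 = 1/(-8)^3 = -1/512.
  c_1 = 3/(-8)^4 = 3/4096.
The series is valid for |w/d| < 1, i.e. |z − z₀| < |d|.
Radius of convergence: R = |-3 − z₀| = |-8| = 8 (distance from z₀ to the singularity z = -3).

c_0 = -1/512, c_1 = 3/4096; R = 8.


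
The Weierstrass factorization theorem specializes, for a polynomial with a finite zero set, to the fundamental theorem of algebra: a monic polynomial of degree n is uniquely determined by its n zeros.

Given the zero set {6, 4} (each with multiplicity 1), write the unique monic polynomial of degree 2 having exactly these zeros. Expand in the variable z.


The polynomial is p(z) = ∏_{α ∈ S} (z − α), where S = {6, 4}.
Expanding the product yields: p(z) = z^2 -10·z + 24.
The resulting polynomial has degree 2 and real coefficients as required.

p(z) = z^2 -10·z + 24.


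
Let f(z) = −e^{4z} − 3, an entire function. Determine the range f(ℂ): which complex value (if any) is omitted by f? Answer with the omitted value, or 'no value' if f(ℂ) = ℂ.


Little Picard bounds the complement of f(ℂ) to at most one point.
e^{4z} is never zero on ℂ, so -1·e^{4z} takes every value in ℂ ∖ {0}. Adding -3 shifts the range to ℂ ∖ {-3}. Thus f omits exactly the value -3.

Omitted value: -3.


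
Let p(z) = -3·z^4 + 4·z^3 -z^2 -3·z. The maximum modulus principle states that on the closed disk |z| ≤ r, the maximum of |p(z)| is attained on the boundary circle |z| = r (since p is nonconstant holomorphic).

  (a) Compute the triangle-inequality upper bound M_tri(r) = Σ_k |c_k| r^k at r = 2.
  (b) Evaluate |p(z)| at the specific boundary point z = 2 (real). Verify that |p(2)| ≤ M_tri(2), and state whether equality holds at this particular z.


Coefficients: c_0 = 0, c_1 = -3, c_2 = -1, c_3 = 4, c_4 = -3. Radius r = 2.
Part (a). Triangle bound: M_tri(r) = Σ_k |c_k| r^k
  = |0|·2^0 + |-3|·2^1 + |-1|·2^2 + |4|·2^3 + |-3|·2^4
  = 0 + 6 + 4 + 32 + 48 = 90.
This bounds M(r) := max_{|z|=r} |p(z)| from above; equality holds iff all terms c_k z^k can be made to align in phase at a single z on |z|=r.
Part (b). At z = 2 (real, on the circle |z| = r):
  p(2) = (0)·2^0 + (-3)·2^1 + (-1)·2^2 + (4)·2^3 + (-3)·2^4 = -26.
  |p(2)| = 26.
Check: |p(2)| = 26 ≤ 90 = M_tri(2). ✓ Equality does not hold at z = 2 (the coefficients have mixed signs, so the terms do not all align in phase there).

M_tri(2) = 90; |p(2)| = 26; equality at z=2: no.


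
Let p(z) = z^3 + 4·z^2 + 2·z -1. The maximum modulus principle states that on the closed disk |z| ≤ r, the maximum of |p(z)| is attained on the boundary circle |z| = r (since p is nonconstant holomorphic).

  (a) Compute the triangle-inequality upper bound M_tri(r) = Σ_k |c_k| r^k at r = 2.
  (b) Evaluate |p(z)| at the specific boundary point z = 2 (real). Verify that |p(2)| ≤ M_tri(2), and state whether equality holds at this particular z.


Coefficients: c_0 = -1, c_1 = 2, c_2 = 4, c_3 = 1. Radius r = 2.
Part (a). Triangle bound: M_tri(r) = Σ_k |c_k| r^k
  = |-1|·2^0 + |2|·2^1 + |4|·2^2 + |1|·2^3
  = 1 + 4 + 16 + 8 = 29.
This bounds M(r) := max_{|z|=r} |p(z)| from above; equality holds iff all terms c_k z^k can be made to align in phase at a single z on |z|=r.
Part (b). At z = 2 (real, on the circle |z| = r):
  p(2) = (-1)·2^0 + (2)·2^1 + (4)·2^2 + (1)·2^3 = 27.
  |p(2)| = 27.
Check: |p(2)| = 27 ≤ 29 = M_tri(2). ✓ Equality does not hold at z = 2 (the coefficients have mixed signs, so the terms do not all align in phase there).

M_tri(2) = 29; |p(2)| = 27; equality at z=2: no.
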